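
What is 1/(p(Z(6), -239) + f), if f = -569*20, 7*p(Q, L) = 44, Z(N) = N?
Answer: -7/79616 ≈ -8.7922e-5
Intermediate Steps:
p(Q, L) = 44/7 (p(Q, L) = (1/7)*44 = 44/7)
f = -11380
1/(p(Z(6), -239) + f) = 1/(44/7 - 11380) = 1/(-79616/7) = -7/79616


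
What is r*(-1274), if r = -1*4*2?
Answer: 10192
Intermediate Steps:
r = -8 (r = -4*2 = -8)
r*(-1274) = -8*(-1274) = 10192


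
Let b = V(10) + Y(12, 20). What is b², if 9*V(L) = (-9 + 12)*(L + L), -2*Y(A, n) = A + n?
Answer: 784/9 ≈ 87.111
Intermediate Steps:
Y(A, n) = -A/2 - n/2 (Y(A, n) = -(A + n)/2 = -A/2 - n/2)
V(L) = 2*L/3 (V(L) = ((-9 + 12)*(L + L))/9 = (3*(2*L))/9 = (6*L)/9 = 2*L/3)
b = -28/3 (b = (⅔)*10 + (-½*12 - ½*20) = 20/3 + (-6 - 10) = 20/3 - 16 = -28/3 ≈ -9.3333)
b² = (-28/3)² = 784/9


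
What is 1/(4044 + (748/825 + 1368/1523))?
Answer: 114225/462132064 ≈ 0.00024717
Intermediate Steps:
1/(4044 + (748/825 + 1368/1523)) = 1/(4044 + (748*(1/825) + 1368*(1/1523))) = 1/(4044 + (68/75 + 1368/1523)) = 1/(4044 + 206164/114225) = 1/(462132064/114225) = 114225/462132064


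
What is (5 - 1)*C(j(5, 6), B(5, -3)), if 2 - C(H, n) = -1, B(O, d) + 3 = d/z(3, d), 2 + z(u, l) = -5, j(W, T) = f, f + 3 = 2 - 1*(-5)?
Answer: 12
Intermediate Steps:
f = 4 (f = -3 + (2 - 1*(-5)) = -3 + (2 + 5) = -3 + 7 = 4)
j(W, T) = 4
z(u, l) = -7 (z(u, l) = -2 - 5 = -7)
B(O, d) = -3 - d/7 (B(O, d) = -3 + d/(-7) = -3 + d*(-⅐) = -3 - d/7)
C(H, n) = 3 (C(H, n) = 2 - 1*(-1) = 2 + 1 = 3)
(5 - 1)*C(j(5, 6), B(5, -3)) = (5 - 1)*3 = 4*3 = 12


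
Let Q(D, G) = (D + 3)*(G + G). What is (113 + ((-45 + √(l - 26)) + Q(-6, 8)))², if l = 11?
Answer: (20 + I*√15)² ≈ 385.0 + 154.92*I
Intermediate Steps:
Q(D, G) = 2*G*(3 + D) (Q(D, G) = (3 + D)*(2*G) = 2*G*(3 + D))
(113 + ((-45 + √(l - 26)) + Q(-6, 8)))² = (113 + ((-45 + √(11 - 26)) + 2*8*(3 - 6)))² = (113 + ((-45 + √(-15)) + 2*8*(-3)))² = (113 + ((-45 + I*√15) - 48))² = (113 + (-93 + I*√15))² = (20 + I*√15)²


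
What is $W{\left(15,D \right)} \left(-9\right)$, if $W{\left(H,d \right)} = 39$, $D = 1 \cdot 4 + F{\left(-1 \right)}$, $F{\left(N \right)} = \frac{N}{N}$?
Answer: $-351$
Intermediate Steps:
$F{\left(N \right)} = 1$
$D = 5$ ($D = 1 \cdot 4 + 1 = 4 + 1 = 5$)
$W{\left(15,D \right)} \left(-9\right) = 39 \left(-9\right) = -351$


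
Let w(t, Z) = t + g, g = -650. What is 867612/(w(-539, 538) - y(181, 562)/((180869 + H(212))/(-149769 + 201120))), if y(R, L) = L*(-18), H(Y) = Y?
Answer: 157108048572/304161407 ≈ 516.53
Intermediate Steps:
w(t, Z) = -650 + t (w(t, Z) = t - 650 = -650 + t)
y(R, L) = -18*L
867612/(w(-539, 538) - y(181, 562)/((180869 + H(212))/(-149769 + 201120))) = 867612/((-650 - 539) - (-18*562)/((180869 + 212)/(-149769 + 201120))) = 867612/(-1189 - (-10116)/(181081/51351)) = 867612/(-1189 - (-10116)/(181081*(1/51351))) = 867612/(-1189 - (-10116)/181081/51351) = 867612/(-1189 - (-10116)*51351/181081) = 867612/(-1189 - 1*(-519466716/181081)) = 867612/(-1189 + 519466716/181081) = 867612/(304161407/181081) = 867612*(181081/304161407) = 157108048572/304161407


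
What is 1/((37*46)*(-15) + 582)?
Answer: -1/24948 ≈ -4.0083e-5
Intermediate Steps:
1/((37*46)*(-15) + 582) = 1/(1702*(-15) + 582) = 1/(-25530 + 582) = 1/(-24948) = -1/24948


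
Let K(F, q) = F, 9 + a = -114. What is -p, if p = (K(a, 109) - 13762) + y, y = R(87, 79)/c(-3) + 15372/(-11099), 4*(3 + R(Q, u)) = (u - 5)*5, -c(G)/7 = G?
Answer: 6471262733/466158 ≈ 13882.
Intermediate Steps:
a = -123 (a = -9 - 114 = -123)
c(G) = -7*G
R(Q, u) = -37/4 + 5*u/4 (R(Q, u) = -3 + ((u - 5)*5)/4 = -3 + ((-5 + u)*5)/4 = -3 + (-25 + 5*u)/4 = -3 + (-25/4 + 5*u/4) = -37/4 + 5*u/4)
y = 1341097/466158 (y = (-37/4 + (5/4)*79)/((-7*(-3))) + 15372/(-11099) = (-37/4 + 395/4)/21 + 15372*(-1/11099) = (179/2)*(1/21) - 15372/11099 = 179/42 - 15372/11099 = 1341097/466158 ≈ 2.8769)
p = -6471262733/466158 (p = (-123 - 13762) + 1341097/466158 = -13885 + 1341097/466158 = -6471262733/466158 ≈ -13882.)
-p = -1*(-6471262733/466158) = 6471262733/466158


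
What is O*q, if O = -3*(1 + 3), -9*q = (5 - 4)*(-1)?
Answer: -4/3 ≈ -1.3333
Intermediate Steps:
q = ⅑ (q = -(5 - 4)*(-1)/9 = -(-1)/9 = -⅑*(-1) = ⅑ ≈ 0.11111)
O = -12 (O = -3*4 = -12)
O*q = -12*⅑ = -4/3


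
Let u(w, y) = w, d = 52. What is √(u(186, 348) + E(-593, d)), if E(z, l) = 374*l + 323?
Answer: √19957 ≈ 141.27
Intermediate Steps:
E(z, l) = 323 + 374*l
√(u(186, 348) + E(-593, d)) = √(186 + (323 + 374*52)) = √(186 + (323 + 19448)) = √(186 + 19771) = √19957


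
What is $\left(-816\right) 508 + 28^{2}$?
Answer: $-413744$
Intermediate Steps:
$\left(-816\right) 508 + 28^{2} = -414528 + 784 = -413744$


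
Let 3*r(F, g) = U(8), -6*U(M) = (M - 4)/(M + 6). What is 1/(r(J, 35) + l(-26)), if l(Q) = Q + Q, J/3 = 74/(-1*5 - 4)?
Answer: -63/3277 ≈ -0.019225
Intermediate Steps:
J = -74/3 (J = 3*(74/(-1*5 - 4)) = 3*(74/(-5 - 4)) = 3*(74/(-9)) = 3*(74*(-⅑)) = 3*(-74/9) = -74/3 ≈ -24.667)
U(M) = -(-4 + M)/(6*(6 + M)) (U(M) = -(M - 4)/(6*(M + 6)) = -(-4 + M)/(6*(6 + M)))
r(F, g) = -1/63 (r(F, g) = ((4 - 1*8)/(6*(6 + 8)))/3 = ((⅙)*(4 - 8)/14)/3 = ((⅙)*(1/14)*(-4))/3 = (⅓)*(-1/21) = -1/63)
l(Q) = 2*Q
1/(r(J, 35) + l(-26)) = 1/(-1/63 + 2*(-26)) = 1/(-1/63 - 52) = 1/(-3277/63) = -63/3277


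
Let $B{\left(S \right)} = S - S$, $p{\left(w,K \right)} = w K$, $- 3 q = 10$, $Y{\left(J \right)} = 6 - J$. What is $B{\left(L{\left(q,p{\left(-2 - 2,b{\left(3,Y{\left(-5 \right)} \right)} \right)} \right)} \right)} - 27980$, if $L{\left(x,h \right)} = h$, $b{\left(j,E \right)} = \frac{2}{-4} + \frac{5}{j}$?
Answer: $-27980$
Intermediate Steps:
$b{\left(j,E \right)} = - \frac{1}{2} + \frac{5}{j}$ ($b{\left(j,E \right)} = 2 \left(- \frac{1}{4}\right) + \frac{5}{j} = - \frac{1}{2} + \frac{5}{j}$)
$q = - \frac{10}{3}$ ($q = \left(- \frac{1}{3}\right) 10 = - \frac{10}{3} \approx -3.3333$)
$p{\left(w,K \right)} = K w$
$B{\left(S \right)} = 0$
$B{\left(L{\left(q,p{\left(-2 - 2,b{\left(3,Y{\left(-5 \right)} \right)} \right)} \right)} \right)} - 27980 = 0 - 27980 = -27980$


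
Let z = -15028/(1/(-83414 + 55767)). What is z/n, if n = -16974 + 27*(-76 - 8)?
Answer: -207739558/9621 ≈ -21592.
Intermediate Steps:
n = -19242 (n = -16974 + 27*(-84) = -16974 - 2268 = -19242)
z = 415479116 (z = -15028/(1/(-27647)) = -15028/(-1/27647) = -15028*(-27647) = 415479116)
z/n = 415479116/(-19242) = 415479116*(-1/19242) = -207739558/9621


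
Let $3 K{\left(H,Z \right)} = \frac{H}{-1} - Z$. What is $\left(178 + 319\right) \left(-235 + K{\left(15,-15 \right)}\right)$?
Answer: $-116795$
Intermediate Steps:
$K{\left(H,Z \right)} = - \frac{H}{3} - \frac{Z}{3}$ ($K{\left(H,Z \right)} = \frac{\frac{H}{-1} - Z}{3} = \frac{H \left(-1\right) - Z}{3} = \frac{- H - Z}{3} = - \frac{H}{3} - \frac{Z}{3}$)
$\left(178 + 319\right) \left(-235 + K{\left(15,-15 \right)}\right) = \left(178 + 319\right) \left(-235 - 0\right) = 497 \left(-235 + \left(-5 + 5\right)\right) = 497 \left(-235 + 0\right) = 497 \left(-235\right) = -116795$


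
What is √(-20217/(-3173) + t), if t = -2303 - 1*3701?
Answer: 5*I*√2415347887/3173 ≈ 77.444*I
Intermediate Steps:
t = -6004 (t = -2303 - 3701 = -6004)
√(-20217/(-3173) + t) = √(-20217/(-3173) - 6004) = √(-20217*(-1/3173) - 6004) = √(20217/3173 - 6004) = √(-19030475/3173) = 5*I*√2415347887/3173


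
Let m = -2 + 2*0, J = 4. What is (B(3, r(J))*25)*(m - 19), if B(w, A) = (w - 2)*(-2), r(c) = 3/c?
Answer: 1050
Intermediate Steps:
B(w, A) = 4 - 2*w (B(w, A) = (-2 + w)*(-2) = 4 - 2*w)
m = -2 (m = -2 + 0 = -2)
(B(3, r(J))*25)*(m - 19) = ((4 - 2*3)*25)*(-2 - 19) = ((4 - 6)*25)*(-21) = -2*25*(-21) = -50*(-21) = 1050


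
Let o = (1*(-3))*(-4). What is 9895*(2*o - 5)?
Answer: 188005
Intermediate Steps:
o = 12 (o = -3*(-4) = 12)
9895*(2*o - 5) = 9895*(2*12 - 5) = 9895*(24 - 5) = 9895*19 = 188005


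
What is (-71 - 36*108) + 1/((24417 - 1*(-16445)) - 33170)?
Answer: -30452627/7692 ≈ -3959.0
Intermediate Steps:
(-71 - 36*108) + 1/((24417 - 1*(-16445)) - 33170) = (-71 - 3888) + 1/((24417 + 16445) - 33170) = -3959 + 1/(40862 - 33170) = -3959 + 1/7692 = -30452627/7692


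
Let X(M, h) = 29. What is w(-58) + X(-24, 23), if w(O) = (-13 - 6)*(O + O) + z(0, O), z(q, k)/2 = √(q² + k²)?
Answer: 2349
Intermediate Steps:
z(q, k) = 2*√(k² + q²) (z(q, k) = 2*√(q² + k²) = 2*√(k² + q²))
w(O) = -38*O + 2*√(O²) (w(O) = (-13 - 6)*(O + O) + 2*√(O² + 0²) = -38*O + 2*√(O² + 0) = -38*O + 2*√(O²))
w(-58) + X(-24, 23) = (-38*(-58) + 2*√((-58)²)) + 29 = (2204 + 2*√3364) + 29 = (2204 + 2*58) + 29 = (2204 + 116) + 29 = 2320 + 29 = 2349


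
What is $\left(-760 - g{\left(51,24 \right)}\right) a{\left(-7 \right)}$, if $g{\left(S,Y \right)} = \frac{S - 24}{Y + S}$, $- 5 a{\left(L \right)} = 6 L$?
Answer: $- \frac{798378}{125} \approx -6387.0$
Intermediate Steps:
$a{\left(L \right)} = - \frac{6 L}{5}$
$g{\left(S,Y \right)} = \frac{-24 + S}{S + Y}$
$\left(-760 - g{\left(51,24 \right)}\right) a{\left(-7 \right)} = \left(-760 - \frac{-24 + 51}{51 + 24}\right) \left(\left(- \frac{6}{5}\right) \left(-7\right)\right) = \left(-760 - \frac{1}{75} \cdot 27\right) \frac{42}{5} = \left(-760 - \frac{9}{25}\right) \frac{42}{5} = \left(- \frac{19009}{25}\right) \frac{42}{5} = - \frac{798378}{125}$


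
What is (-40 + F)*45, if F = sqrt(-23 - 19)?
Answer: -1800 + 45*I*sqrt(42) ≈ -1800.0 + 291.63*I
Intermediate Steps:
F = I*sqrt(42) (F = sqrt(-42) = I*sqrt(42) ≈ 6.4807*I)
(-40 + F)*45 = (-40 + I*sqrt(42))*45 = -1800 + 45*I*sqrt(42)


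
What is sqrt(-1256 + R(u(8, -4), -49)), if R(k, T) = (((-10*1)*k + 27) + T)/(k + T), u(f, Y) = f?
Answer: I*sqrt(2107154)/41 ≈ 35.405*I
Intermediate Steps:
R(k, T) = (27 + T - 10*k)/(T + k) (R(k, T) = ((-10*k + 27) + T)/(T + k) = ((27 - 10*k) + T)/(T + k) = (27 + T - 10*k)/(T + k))
sqrt(-1256 + R(u(8, -4), -49)) = sqrt(-1256 + (27 - 49 - 10*8)/(-49 + 8)) = sqrt(-1256 + (27 - 49 - 80)/(-41)) = sqrt(-1256 - 1/41*(-102)) = sqrt(-1256 + 102/41) = sqrt(-51394/41) = I*sqrt(2107154)/41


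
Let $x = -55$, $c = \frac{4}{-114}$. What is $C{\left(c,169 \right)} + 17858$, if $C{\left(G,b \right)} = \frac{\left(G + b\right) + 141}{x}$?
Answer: $\frac{55967162}{3135} \approx 17852.0$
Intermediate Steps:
$c = - \frac{2}{57}$ ($c = 4 \left(- \frac{1}{114}\right) = - \frac{2}{57} \approx -0.035088$)
$C{\left(G,b \right)} = - \frac{141}{55} - \frac{G}{55} - \frac{b}{55}$ ($C{\left(G,b \right)} = \frac{\left(G + b\right) + 141}{-55} = \left(141 + G + b\right) \left(- \frac{1}{55}\right) = - \frac{141}{55} - \frac{G}{55} - \frac{b}{55}$)
$C{\left(c,169 \right)} + 17858 = \left(- \frac{141}{55} - - \frac{2}{3135} - \frac{169}{55}\right) + 17858 = \left(- \frac{141}{55} + \frac{2}{3135} - \frac{169}{55}\right) + 17858 = - \frac{17668}{3135} + 17858 = \frac{55967162}{3135}$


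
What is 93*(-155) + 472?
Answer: -13943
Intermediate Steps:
93*(-155) + 472 = -14415 + 472 = -13943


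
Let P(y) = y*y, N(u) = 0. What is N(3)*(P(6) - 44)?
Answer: 0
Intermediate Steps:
P(y) = y²
N(3)*(P(6) - 44) = 0*(6² - 44) = 0*(36 - 44) = 0*(-8) = 0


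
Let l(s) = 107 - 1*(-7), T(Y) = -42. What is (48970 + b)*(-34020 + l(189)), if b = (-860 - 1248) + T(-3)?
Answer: -1587478920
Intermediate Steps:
b = -2150 (b = (-860 - 1248) - 42 = -2108 - 42 = -2150)
l(s) = 114 (l(s) = 107 + 7 = 114)
(48970 + b)*(-34020 + l(189)) = (48970 - 2150)*(-34020 + 114) = 46820*(-33906) = -1587478920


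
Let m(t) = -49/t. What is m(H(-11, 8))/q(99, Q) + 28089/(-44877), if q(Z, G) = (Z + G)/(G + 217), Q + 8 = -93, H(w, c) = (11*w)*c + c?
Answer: -25750979/7180320 ≈ -3.5863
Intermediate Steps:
H(w, c) = c + 11*c*w (H(w, c) = 11*c*w + c = c + 11*c*w)
Q = -101 (Q = -8 - 93 = -101)
q(Z, G) = (G + Z)/(217 + G)
m(H(-11, 8))/q(99, Q) + 28089/(-44877) = (-49*1/(8*(1 + 11*(-11))))/(((-101 + 99)/(217 - 101))) + 28089/(-44877) = (-49*1/(8*(1 - 121)))/((-2/116)) + 28089*(-1/44877) = (-49/(8*(-120)))/(((1/116)*(-2))) - 9363/14959 = (-49/(-960))/(-1/58) - 9363/14959 = -49*(-1/960)*(-58) - 9363/14959 = (49/960)*(-58) - 9363/14959 = -1421/480 - 9363/14959 = -25750979/7180320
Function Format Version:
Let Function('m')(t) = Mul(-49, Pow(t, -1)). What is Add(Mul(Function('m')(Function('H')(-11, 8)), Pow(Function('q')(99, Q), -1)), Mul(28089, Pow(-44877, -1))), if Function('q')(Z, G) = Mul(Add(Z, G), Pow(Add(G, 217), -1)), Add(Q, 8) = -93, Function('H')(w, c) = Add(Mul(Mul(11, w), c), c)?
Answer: Rational(-25750979, 7180320) ≈ -3.5863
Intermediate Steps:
Function('H')(w, c) = Add(c, Mul(11, c, w)) (Function('H')(w, c) = Add(Mul(11, c, w), c) = Add(c, Mul(11, c, w)))
Q = -101 (Q = Add(-8, -93) = -101)
Function('q')(Z, G) = Mul(Pow(Add(217, G), -1), Add(G, Z)) (Function('q')(Z, G) = Mul(Add(G, Z), Pow(Add(217, G), -1)) = Mul(Pow(Add(217, G), -1), Add(G, Z)))
Add(Mul(Function('m')(Function('H')(-11, 8)), Pow(Function('q')(99, Q), -1)), Mul(28089, Pow(-44877, -1))) = Add(Mul(Mul(-49, Pow(Mul(8, Add(1, Mul(11, -11))), -1)), Pow(Mul(Pow(Add(217, -101), -1), Add(-101, 99)), -1)), Mul(28089, Pow(-44877, -1))) = Add(Mul(Mul(-49, Pow(Mul(8, Add(1, -121)), -1)), Pow(Mul(Pow(116, -1), -2), -1)), Mul(28089, Rational(-1, 44877))) = Add(Mul(Mul(-49, Pow(Mul(8, -120), -1)), Pow(Mul(Rational(1, 116), -2), -1)), Rational(-9363, 14959)) = Add(Mul(Mul(-49, Pow(-960, -1)), Pow(Rational(-1, 58), -1)), Rational(-9363, 14959)) = Add(Mul(Mul(-49, Rational(-1, 960)), -58), Rational(-9363, 14959)) = Add(Mul(Rational(49, 960), -58), Rational(-9363, 14959)) = Add(Rational(-1421, 480), Rational(-9363, 14959)) = Rational(-25750979, 7180320)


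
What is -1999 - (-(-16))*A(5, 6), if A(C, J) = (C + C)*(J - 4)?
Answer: -2319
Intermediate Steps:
A(C, J) = 2*C*(-4 + J) (A(C, J) = (2*C)*(-4 + J) = 2*C*(-4 + J))
-1999 - (-(-16))*A(5, 6) = -1999 - (-(-16))*2*5*(-4 + 6) = -1999 - (-16*(-1))*2*5*2 = -1999 - 16*20 = -1999 - 1*320 = -1999 - 320 = -2319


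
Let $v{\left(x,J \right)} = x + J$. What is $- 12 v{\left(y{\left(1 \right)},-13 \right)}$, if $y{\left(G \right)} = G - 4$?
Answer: $192$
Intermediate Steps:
$y{\left(G \right)} = -4 + G$ ($y{\left(G \right)} = G - 4 = -4 + G$)
$v{\left(x,J \right)} = J + x$
$- 12 v{\left(y{\left(1 \right)},-13 \right)} = - 12 \left(-13 + \left(-4 + 1\right)\right) = - 12 \left(-13 - 3\right) = \left(-12\right) \left(-16\right) = 192$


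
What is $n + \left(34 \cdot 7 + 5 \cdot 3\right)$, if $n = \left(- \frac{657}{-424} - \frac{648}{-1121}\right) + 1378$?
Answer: $\frac{776232073}{475304} \approx 1633.1$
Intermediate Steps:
$n = \frac{655980161}{475304}$ ($n = \left(\left(-657\right) \left(- \frac{1}{424}\right) - - \frac{648}{1121}\right) + 1378 = \left(\frac{657}{424} + \frac{648}{1121}\right) + 1378 = \frac{1011249}{475304} + 1378 = \frac{655980161}{475304} \approx 1380.1$)
$n + \left(34 \cdot 7 + 5 \cdot 3\right) = \frac{655980161}{475304} + \left(34 \cdot 7 + 5 \cdot 3\right) = \frac{655980161}{475304} + \left(238 + 15\right) = \frac{655980161}{475304} + 253 = \frac{776232073}{475304}$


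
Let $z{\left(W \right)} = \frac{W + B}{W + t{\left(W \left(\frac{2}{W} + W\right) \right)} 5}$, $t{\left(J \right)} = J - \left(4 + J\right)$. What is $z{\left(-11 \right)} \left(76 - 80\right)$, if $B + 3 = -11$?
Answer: $- \frac{100}{31} \approx -3.2258$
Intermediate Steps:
$B = -14$ ($B = -3 - 11 = -14$)
$t{\left(J \right)} = -4$
$z{\left(W \right)} = \frac{-14 + W}{-20 + W}$ ($z{\left(W \right)} = \frac{W - 14}{W - 20} = \frac{-14 + W}{W - 20} = \frac{-14 + W}{-20 + W}$)
$z{\left(-11 \right)} \left(76 - 80\right) = \frac{-14 - 11}{-20 - 11} \left(76 - 80\right) = \frac{1}{-31} \left(-25\right) \left(-4\right) = \left(- \frac{1}{31}\right) \left(-25\right) \left(-4\right) = \frac{25}{31} \left(-4\right) = - \frac{100}{31}$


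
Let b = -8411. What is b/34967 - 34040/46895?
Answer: -316942105/327955493 ≈ -0.96642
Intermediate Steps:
b/34967 - 34040/46895 = -8411/34967 - 34040/46895 = -8411*1/34967 - 34040*1/46895 = -8411/34967 - 6808/9379 = -316942105/327955493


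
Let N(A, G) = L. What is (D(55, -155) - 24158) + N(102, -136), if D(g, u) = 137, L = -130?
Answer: -24151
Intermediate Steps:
N(A, G) = -130
(D(55, -155) - 24158) + N(102, -136) = (137 - 24158) - 130 = -24021 - 130 = -24151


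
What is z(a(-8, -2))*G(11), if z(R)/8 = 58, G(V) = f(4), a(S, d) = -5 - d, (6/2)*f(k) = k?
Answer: 1856/3 ≈ 618.67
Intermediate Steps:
f(k) = k/3
G(V) = 4/3 (G(V) = (1/3)*4 = 4/3)
z(R) = 464 (z(R) = 8*58 = 464)
z(a(-8, -2))*G(11) = 464*(4/3) = 1856/3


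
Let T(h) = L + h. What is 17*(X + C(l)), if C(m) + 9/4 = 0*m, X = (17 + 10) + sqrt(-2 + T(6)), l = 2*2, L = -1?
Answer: 1683/4 + 17*sqrt(3) ≈ 450.19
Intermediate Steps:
T(h) = -1 + h
l = 4
X = 27 + sqrt(3) (X = (17 + 10) + sqrt(-2 + (-1 + 6)) = 27 + sqrt(-2 + 5) = 27 + sqrt(3) ≈ 28.732)
C(m) = -9/4 (C(m) = -9/4 + 0*m = -9/4 + 0 = -9/4)
17*(X + C(l)) = 17*((27 + sqrt(3)) - 9/4) = 17*(99/4 + sqrt(3)) = 1683/4 + 17*sqrt(3)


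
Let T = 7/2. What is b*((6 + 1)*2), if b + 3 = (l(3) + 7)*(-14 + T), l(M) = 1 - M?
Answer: -777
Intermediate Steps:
T = 7/2 (T = 7*(1/2) = 7/2 ≈ 3.5000)
b = -111/2 (b = -3 + ((1 - 1*3) + 7)*(-14 + 7/2) = -3 + ((1 - 3) + 7)*(-21/2) = -3 + (-2 + 7)*(-21/2) = -3 + 5*(-21/2) = -3 - 105/2 = -111/2 ≈ -55.500)
b*((6 + 1)*2) = -111*(6 + 1)*2/2 = -777*2/2 = -111/2*14 = -777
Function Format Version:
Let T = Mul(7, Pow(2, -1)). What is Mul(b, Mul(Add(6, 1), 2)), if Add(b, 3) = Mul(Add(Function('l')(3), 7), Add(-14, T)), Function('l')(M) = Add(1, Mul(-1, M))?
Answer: -777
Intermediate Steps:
T = Rational(7, 2) (T = Mul(7, Rational(1, 2)) = Rational(7, 2) ≈ 3.5000)
b = Rational(-111, 2) (b = Add(-3, Mul(Add(Add(1, Mul(-1, 3)), 7), Add(-14, Rational(7, 2)))) = Add(-3, Mul(Add(Add(1, -3), 7), Rational(-21, 2))) = Add(-3, Mul(Add(-2, 7), Rational(-21, 2))) = Add(-3, Mul(5, Rational(-21, 2))) = Add(-3, Rational(-105, 2)) = Rational(-111, 2) ≈ -55.500)
Mul(b, Mul(Add(6, 1), 2)) = Mul(Rational(-111, 2), Mul(Add(6, 1), 2)) = Mul(Rational(-111, 2), Mul(7, 2)) = Mul(Rational(-111, 2), 14) = -777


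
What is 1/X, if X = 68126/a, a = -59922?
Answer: -29961/34063 ≈ -0.87958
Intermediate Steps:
X = -34063/29961 (X = 68126/(-59922) = 68126*(-1/59922) = -34063/29961 ≈ -1.1369)
1/X = 1/(-34063/29961) = -29961/34063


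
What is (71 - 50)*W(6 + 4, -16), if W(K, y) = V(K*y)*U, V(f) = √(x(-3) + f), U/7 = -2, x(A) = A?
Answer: -294*I*√163 ≈ -3753.5*I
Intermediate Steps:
U = -14 (U = 7*(-2) = -14)
V(f) = √(-3 + f)
W(K, y) = -14*√(-3 + K*y) (W(K, y) = √(-3 + K*y)*(-14) = -14*√(-3 + K*y))
(71 - 50)*W(6 + 4, -16) = (71 - 50)*(-14*√(-3 + (6 + 4)*(-16))) = 21*(-14*√(-3 + 10*(-16))) = 21*(-14*√(-3 - 160)) = 21*(-14*I*√163) = -294*I*√163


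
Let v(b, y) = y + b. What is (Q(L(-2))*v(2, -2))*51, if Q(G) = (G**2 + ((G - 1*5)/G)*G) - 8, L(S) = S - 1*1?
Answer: 0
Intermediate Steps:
L(S) = -1 + S (L(S) = S - 1 = -1 + S)
v(b, y) = b + y
Q(G) = -13 + G + G**2 (Q(G) = (G**2 + ((G - 5)/G)*G) - 8 = (G**2 + ((-5 + G)/G)*G) - 8 = (G**2 + (-5 + G)) - 8 = (-5 + G + G**2) - 8 = -13 + G + G**2)
(Q(L(-2))*v(2, -2))*51 = ((-13 + (-1 - 2) + (-1 - 2)**2)*(2 - 2))*51 = ((-13 - 3 + (-3)**2)*0)*51 = ((-13 - 3 + 9)*0)*51 = -7*0*51 = 0*51 = 0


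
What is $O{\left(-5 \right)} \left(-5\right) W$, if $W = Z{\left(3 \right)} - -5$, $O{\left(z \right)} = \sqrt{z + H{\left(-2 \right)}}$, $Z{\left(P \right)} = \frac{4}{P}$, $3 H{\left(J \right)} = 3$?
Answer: $- \frac{190 i}{3} \approx - 63.333 i$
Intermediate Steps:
$H{\left(J \right)} = 1$ ($H{\left(J \right)} = \frac{1}{3} \cdot 3 = 1$)
$O{\left(z \right)} = \sqrt{1 + z}$ ($O{\left(z \right)} = \sqrt{z + 1} = \sqrt{1 + z}$)
$W = \frac{19}{3}$ ($W = \frac{4}{3} - -5 = 4 \cdot \frac{1}{3} + 5 = \frac{4}{3} + 5 = \frac{19}{3} \approx 6.3333$)
$O{\left(-5 \right)} \left(-5\right) W = \sqrt{1 - 5} \left(-5\right) \frac{19}{3} = \sqrt{-4} \left(-5\right) \frac{19}{3} = 2 i \left(-5\right) \frac{19}{3} = - 10 i \frac{19}{3} = - \frac{190 i}{3}$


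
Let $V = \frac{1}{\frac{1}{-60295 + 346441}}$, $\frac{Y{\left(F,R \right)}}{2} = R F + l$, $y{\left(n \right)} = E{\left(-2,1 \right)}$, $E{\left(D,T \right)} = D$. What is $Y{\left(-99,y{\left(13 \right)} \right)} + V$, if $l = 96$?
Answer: $286734$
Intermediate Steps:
$y{\left(n \right)} = -2$
$Y{\left(F,R \right)} = 192 + 2 F R$ ($Y{\left(F,R \right)} = 2 \left(R F + 96\right) = 2 \left(F R + 96\right) = 2 \left(96 + F R\right) = 192 + 2 F R$)
$V = 286146$ ($V = \frac{1}{\frac{1}{286146}} = 286146$)
$Y{\left(-99,y{\left(13 \right)} \right)} + V = \left(192 + 2 \left(-99\right) \left(-2\right)\right) + 286146 = \left(192 + 396\right) + 286146 = 588 + 286146 = 286734$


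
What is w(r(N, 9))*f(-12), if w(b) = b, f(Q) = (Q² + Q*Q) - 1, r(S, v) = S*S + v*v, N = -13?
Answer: 71750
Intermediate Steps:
r(S, v) = S² + v²
f(Q) = -1 + 2*Q² (f(Q) = (Q² + Q²) - 1 = 2*Q² - 1 = -1 + 2*Q²)
w(r(N, 9))*f(-12) = ((-13)² + 9²)*(-1 + 2*(-12)²) = (169 + 81)*(-1 + 2*144) = 250*(-1 + 288) = 250*287 = 71750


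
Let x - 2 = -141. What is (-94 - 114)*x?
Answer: 28912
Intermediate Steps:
x = -139 (x = 2 - 141 = -139)
(-94 - 114)*x = (-94 - 114)*(-139) = -208*(-139) = 28912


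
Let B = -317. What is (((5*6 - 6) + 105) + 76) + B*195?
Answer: -61610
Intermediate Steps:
(((5*6 - 6) + 105) + 76) + B*195 = (((5*6 - 6) + 105) + 76) - 317*195 = (((30 - 6) + 105) + 76) - 61815 = ((24 + 105) + 76) - 61815 = (129 + 76) - 61815 = 205 - 61815 = -61610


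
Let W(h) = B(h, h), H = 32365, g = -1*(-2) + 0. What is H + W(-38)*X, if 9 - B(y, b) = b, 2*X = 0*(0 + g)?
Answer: 32365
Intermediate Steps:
g = 2 (g = 2 + 0 = 2)
X = 0 (X = (0*(0 + 2))/2 = (0*2)/2 = (½)*0 = 0)
B(y, b) = 9 - b
W(h) = 9 - h
H + W(-38)*X = 32365 + (9 - 1*(-38))*0 = 32365 + (9 + 38)*0 = 32365 + 47*0 = 32365 + 0 = 32365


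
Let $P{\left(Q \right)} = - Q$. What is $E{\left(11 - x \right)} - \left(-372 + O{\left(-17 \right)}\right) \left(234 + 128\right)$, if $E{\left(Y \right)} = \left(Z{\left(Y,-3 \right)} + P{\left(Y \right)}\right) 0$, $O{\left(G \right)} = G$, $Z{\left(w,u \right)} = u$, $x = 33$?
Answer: $140818$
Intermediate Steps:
$E{\left(Y \right)} = 0$ ($E{\left(Y \right)} = \left(-3 - Y\right) 0 = 0$)
$E{\left(11 - x \right)} - \left(-372 + O{\left(-17 \right)}\right) \left(234 + 128\right) = 0 - \left(-372 - 17\right) \left(234 + 128\right) = 0 - \left(-389\right) 362 = 0 - -140818 = 0 + 140818 = 140818$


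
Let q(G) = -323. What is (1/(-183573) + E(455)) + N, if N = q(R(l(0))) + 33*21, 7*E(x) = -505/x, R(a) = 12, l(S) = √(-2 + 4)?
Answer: 3326752220/8995077 ≈ 369.84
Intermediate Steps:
l(S) = √2
E(x) = -505/(7*x) (E(x) = (-505/x)/7 = -505/(7*x))
N = 370 (N = -323 + 33*21 = -323 + 693 = 370)
(1/(-183573) + E(455)) + N = (1/(-183573) - 505/7/455) + 370 = (-1/183573 - 505/7*1/455) + 370 = (-1/183573 - 101/637) + 370 = -1426270/8995077 + 370 = 3326752220/8995077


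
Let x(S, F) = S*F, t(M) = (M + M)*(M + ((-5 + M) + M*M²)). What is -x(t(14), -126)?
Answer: 9761976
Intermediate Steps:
t(M) = 2*M*(-5 + M³ + 2*M) (t(M) = (2*M)*(M + ((-5 + M) + M³)) = (2*M)*(M + (-5 + M + M³)) = (2*M)*(-5 + M³ + 2*M) = 2*M*(-5 + M³ + 2*M))
x(S, F) = F*S
-x(t(14), -126) = -(-126)*2*14*(-5 + 14³ + 2*14) = -(-126)*2*14*(-5 + 2744 + 28) = -(-126)*2*14*2767 = -(-126)*77476 = -1*(-9761976) = 9761976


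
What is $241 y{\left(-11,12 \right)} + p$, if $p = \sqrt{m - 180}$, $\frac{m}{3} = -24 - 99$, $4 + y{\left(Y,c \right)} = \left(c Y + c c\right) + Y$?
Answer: $-723 + 3 i \sqrt{61} \approx -723.0 + 23.431 i$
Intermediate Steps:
$y{\left(Y,c \right)} = -4 + Y + c^{2} + Y c$ ($y{\left(Y,c \right)} = -4 + \left(\left(c Y + c c\right) + Y\right) = -4 + \left(\left(Y c + c^{2}\right) + Y\right) = -4 + \left(\left(c^{2} + Y c\right) + Y\right) = -4 + \left(Y + c^{2} + Y c\right) = -4 + Y + c^{2} + Y c$)
$m = -369$ ($m = 3 \left(-24 - 99\right) = 3 \left(-123\right) = -369$)
$p = 3 i \sqrt{61}$ ($p = \sqrt{-369 - 180} = \sqrt{-549} = 3 i \sqrt{61} \approx 23.431 i$)
$241 y{\left(-11,12 \right)} + p = 241 \left(-4 - 11 + 12^{2} - 132\right) + 3 i \sqrt{61} = 241 \left(-4 - 11 + 144 - 132\right) + 3 i \sqrt{61} = 241 \left(-3\right) + 3 i \sqrt{61} = -723 + 3 i \sqrt{61}$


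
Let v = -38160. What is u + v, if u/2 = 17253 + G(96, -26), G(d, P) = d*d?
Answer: 14778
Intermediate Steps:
G(d, P) = d²
u = 52938 (u = 2*(17253 + 96²) = 2*(17253 + 9216) = 2*26469 = 52938)
u + v = 52938 - 38160 = 14778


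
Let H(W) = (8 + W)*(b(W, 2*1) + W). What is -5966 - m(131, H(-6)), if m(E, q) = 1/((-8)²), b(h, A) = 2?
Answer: -381825/64 ≈ -5966.0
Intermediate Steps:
H(W) = (2 + W)*(8 + W) (H(W) = (8 + W)*(2 + W) = (2 + W)*(8 + W))
m(E, q) = 1/64
-5966 - m(131, H(-6)) = -5966 - 1*1/64 = -5966 - 1/64 = -381825/64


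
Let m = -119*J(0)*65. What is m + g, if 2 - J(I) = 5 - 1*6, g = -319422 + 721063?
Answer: 378436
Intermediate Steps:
g = 401641
J(I) = 3 (J(I) = 2 - (5 - 1*6) = 2 - (5 - 6) = 2 - 1*(-1) = 2 + 1 = 3)
m = -23205 (m = -119*3*65 = -357*65 = -23205)
m + g = -23205 + 401641 = 378436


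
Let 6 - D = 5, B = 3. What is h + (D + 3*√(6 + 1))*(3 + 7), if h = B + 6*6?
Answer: 49 + 30*√7 ≈ 128.37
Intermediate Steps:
D = 1 (D = 6 - 1*5 = 6 - 5 = 1)
h = 39 (h = 3 + 6*6 = 3 + 36 = 39)
h + (D + 3*√(6 + 1))*(3 + 7) = 39 + (1 + 3*√(6 + 1))*(3 + 7) = 39 + (1 + 3*√7)*10 = 39 + (10 + 30*√7) = 49 + 30*√7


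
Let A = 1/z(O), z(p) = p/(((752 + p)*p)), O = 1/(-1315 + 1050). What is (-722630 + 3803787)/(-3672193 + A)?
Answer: -816506605/972931866 ≈ -0.83922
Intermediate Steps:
O = -1/265 (O = 1/(-265) = -1/265 ≈ -0.0037736)
z(p) = 1/(752 + p) (z(p) = p/((p*(752 + p))) = p*(1/(p*(752 + p))) = 1/(752 + p))
A = 199279/265 (A = 1/(1/(752 - 1/265)) = 1/(1/(199279/265)) = 1/(265/199279) = 199279/265 ≈ 752.00)
(-722630 + 3803787)/(-3672193 + A) = (-722630 + 3803787)/(-3672193 + 199279/265) = 3081157/(-972931866/265) = 3081157*(-265/972931866) = -816506605/972931866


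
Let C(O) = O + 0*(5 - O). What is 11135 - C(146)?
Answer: 10989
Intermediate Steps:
C(O) = O (C(O) = O + 0 = O)
11135 - C(146) = 11135 - 1*146 = 11135 - 146 = 10989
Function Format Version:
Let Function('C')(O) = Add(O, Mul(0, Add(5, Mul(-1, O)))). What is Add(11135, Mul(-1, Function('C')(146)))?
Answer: 10989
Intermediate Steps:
Function('C')(O) = O (Function('C')(O) = Add(O, 0) = O)
Add(11135, Mul(-1, Function('C')(146))) = Add(11135, Mul(-1, 146)) = Add(11135, -146) = 10989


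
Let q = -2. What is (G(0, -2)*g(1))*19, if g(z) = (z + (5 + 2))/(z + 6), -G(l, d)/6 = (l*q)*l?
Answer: 0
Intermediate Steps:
G(l, d) = 12*l**2 (G(l, d) = -6*l*(-2)*l = -6*(-2*l)*l = -(-12)*l**2 = 12*l**2)
g(z) = (7 + z)/(6 + z) (g(z) = (z + 7)/(6 + z) = (7 + z)/(6 + z))
(G(0, -2)*g(1))*19 = ((12*0**2)*((7 + 1)/(6 + 1)))*19 = ((12*0)*(8/7))*19 = (0*((1/7)*8))*19 = (0*(8/7))*19 = 0*19 = 0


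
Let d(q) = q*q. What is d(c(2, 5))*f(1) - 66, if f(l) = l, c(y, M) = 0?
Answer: -66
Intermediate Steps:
d(q) = q²
d(c(2, 5))*f(1) - 66 = 0²*1 - 66 = 0*1 - 66 = 0 - 66 = -66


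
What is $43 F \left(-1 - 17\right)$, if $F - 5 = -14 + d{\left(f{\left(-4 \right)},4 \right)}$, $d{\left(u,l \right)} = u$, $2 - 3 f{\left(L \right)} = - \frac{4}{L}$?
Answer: $6708$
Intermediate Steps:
$f{\left(L \right)} = \frac{2}{3} + \frac{4}{3 L}$ ($f{\left(L \right)} = \frac{2}{3} - \frac{\left(-4\right) \frac{1}{L}}{3} = \frac{2}{3} + \frac{4}{3 L}$)
$F = - \frac{26}{3}$ ($F = 5 - \left(14 - \frac{2 \left(2 - 4\right)}{3 \left(-4\right)}\right) = 5 - \left(14 + \frac{1}{6} \left(-2\right)\right) = 5 + \left(-14 + \frac{1}{3}\right) = 5 - \frac{41}{3} = - \frac{26}{3} \approx -8.6667$)
$43 F \left(-1 - 17\right) = 43 \left(- \frac{26}{3}\right) \left(-1 - 17\right) = - \frac{1118 \left(-1 - 17\right)}{3} = \left(- \frac{1118}{3}\right) \left(-18\right) = 6708$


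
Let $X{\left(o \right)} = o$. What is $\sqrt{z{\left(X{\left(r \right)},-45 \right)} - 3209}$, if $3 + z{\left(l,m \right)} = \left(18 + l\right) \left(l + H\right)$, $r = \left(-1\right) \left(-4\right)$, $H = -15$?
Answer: $i \sqrt{3454} \approx 58.771 i$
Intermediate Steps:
$r = 4$
$z{\left(l,m \right)} = -3 + \left(-15 + l\right) \left(18 + l\right)$ ($z{\left(l,m \right)} = -3 + \left(18 + l\right) \left(l - 15\right) = -3 + \left(18 + l\right) \left(-15 + l\right) = -3 + \left(-15 + l\right) \left(18 + l\right)$)
$\sqrt{z{\left(X{\left(r \right)},-45 \right)} - 3209} = \sqrt{\left(-273 + 4^{2} + 3 \cdot 4\right) - 3209} = \sqrt{\left(-273 + 16 + 12\right) - 3209} = \sqrt{-245 - 3209} = \sqrt{-3454} = i \sqrt{3454}$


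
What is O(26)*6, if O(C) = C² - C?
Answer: 3900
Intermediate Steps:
O(26)*6 = (26*(-1 + 26))*6 = (26*25)*6 = 650*6 = 3900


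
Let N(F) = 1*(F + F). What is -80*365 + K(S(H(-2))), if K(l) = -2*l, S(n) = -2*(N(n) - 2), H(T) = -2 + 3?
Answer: -29200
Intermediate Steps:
H(T) = 1
N(F) = 2*F (N(F) = 1*(2*F) = 2*F)
S(n) = 4 - 4*n (S(n) = -2*(2*n - 2) = -2*(-2 + 2*n) = 4 - 4*n)
-80*365 + K(S(H(-2))) = -80*365 - 2*(4 - 4*1) = -29200 - 2*(4 - 4) = -29200 - 2*0 = -29200 + 0 = -29200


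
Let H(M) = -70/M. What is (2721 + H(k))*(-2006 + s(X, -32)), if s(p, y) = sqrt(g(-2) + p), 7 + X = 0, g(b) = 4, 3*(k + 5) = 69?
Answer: -49054724/9 + 24454*I*sqrt(3)/9 ≈ -5.4505e+6 + 4706.2*I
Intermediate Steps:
k = 18 (k = -5 + (1/3)*69 = -5 + 23 = 18)
X = -7 (X = -7 + 0 = -7)
s(p, y) = sqrt(4 + p)
(2721 + H(k))*(-2006 + s(X, -32)) = (2721 - 70/18)*(-2006 + sqrt(4 - 7)) = (2721 - 70*1/18)*(-2006 + sqrt(-3)) = (2721 - 35/9)*(-2006 + I*sqrt(3)) = 24454*(-2006 + I*sqrt(3))/9 = -49054724/9 + 24454*I*sqrt(3)/9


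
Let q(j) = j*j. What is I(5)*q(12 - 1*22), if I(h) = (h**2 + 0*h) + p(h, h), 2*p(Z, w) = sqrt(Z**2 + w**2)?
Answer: 2500 + 250*sqrt(2) ≈ 2853.6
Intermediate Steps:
p(Z, w) = sqrt(Z**2 + w**2)/2
I(h) = h**2 + sqrt(2)*sqrt(h**2)/2 (I(h) = (h**2 + 0*h) + sqrt(h**2 + h**2)/2 = (h**2 + 0) + sqrt(2*h**2)/2 = h**2 + (sqrt(2)*sqrt(h**2))/2 = h**2 + sqrt(2)*sqrt(h**2)/2)
q(j) = j**2
I(5)*q(12 - 1*22) = (5**2 + sqrt(2)*sqrt(5**2)/2)*(12 - 1*22)**2 = (25 + sqrt(2)*sqrt(25)/2)*(12 - 22)**2 = (25 + (1/2)*sqrt(2)*5)*(-10)**2 = (25 + 5*sqrt(2)/2)*100 = 2500 + 250*sqrt(2)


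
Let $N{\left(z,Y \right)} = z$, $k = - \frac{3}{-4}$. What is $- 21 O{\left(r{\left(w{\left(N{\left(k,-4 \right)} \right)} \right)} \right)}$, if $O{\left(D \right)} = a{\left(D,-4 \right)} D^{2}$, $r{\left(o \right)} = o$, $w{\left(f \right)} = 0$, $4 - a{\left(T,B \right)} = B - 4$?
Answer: $0$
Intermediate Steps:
$a{\left(T,B \right)} = 8 - B$ ($a{\left(T,B \right)} = 4 - \left(B - 4\right) = 4 - \left(-4 + B\right) = 8 - B$)
$k = \frac{3}{4}$ ($k = \left(-3\right) \left(- \frac{1}{4}\right) = \frac{3}{4} \approx 0.75$)
$O{\left(D \right)} = 12 D^{2}$ ($O{\left(D \right)} = \left(8 - -4\right) D^{2} = \left(8 + 4\right) D^{2} = 12 D^{2}$)
$- 21 O{\left(r{\left(w{\left(N{\left(k,-4 \right)} \right)} \right)} \right)} = - 21 \cdot 12 \cdot 0^{2} = - 21 \cdot 12 \cdot 0 = \left(-21\right) 0 = 0$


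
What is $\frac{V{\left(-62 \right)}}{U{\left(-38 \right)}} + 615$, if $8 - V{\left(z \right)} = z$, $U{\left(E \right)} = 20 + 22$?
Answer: $\frac{1850}{3} \approx 616.67$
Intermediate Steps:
$U{\left(E \right)} = 42$
$V{\left(z \right)} = 8 - z$
$\frac{V{\left(-62 \right)}}{U{\left(-38 \right)}} + 615 = \frac{8 - -62}{42} + 615 = \left(8 + 62\right) \frac{1}{42} + 615 = 70 \cdot \frac{1}{42} + 615 = \frac{5}{3} + 615 = \frac{1850}{3}$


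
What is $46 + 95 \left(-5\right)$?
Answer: $-429$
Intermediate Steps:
$46 + 95 \left(-5\right) = 46 - 475 = -429$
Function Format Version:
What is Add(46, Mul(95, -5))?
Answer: -429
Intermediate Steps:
Add(46, Mul(95, -5)) = Add(46, -475) = -429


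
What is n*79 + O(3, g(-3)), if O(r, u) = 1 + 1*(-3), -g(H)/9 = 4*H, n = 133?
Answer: 10505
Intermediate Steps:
g(H) = -36*H
O(r, u) = -2 (O(r, u) = 1 - 3 = -2)
n*79 + O(3, g(-3)) = 133*79 - 2 = 10507 - 2 = 10505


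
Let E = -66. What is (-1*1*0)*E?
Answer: 0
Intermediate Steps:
(-1*1*0)*E = (-1*1*0)*(-66) = -1*0*(-66) = 0*(-66) = 0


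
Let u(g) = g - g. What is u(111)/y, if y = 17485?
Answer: 0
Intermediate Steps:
u(g) = 0
u(111)/y = 0/17485 = 0*(1/17485) = 0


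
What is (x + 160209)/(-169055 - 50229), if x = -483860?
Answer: 323651/219284 ≈ 1.4759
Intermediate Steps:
(x + 160209)/(-169055 - 50229) = (-483860 + 160209)/(-169055 - 50229) = -323651/(-219284) = -323651*(-1/219284) = 323651/219284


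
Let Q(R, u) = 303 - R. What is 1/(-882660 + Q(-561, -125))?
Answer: -1/881796 ≈ -1.1340e-6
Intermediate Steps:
1/(-882660 + Q(-561, -125)) = 1/(-882660 + (303 - 1*(-561))) = 1/(-882660 + (303 + 561)) = 1/(-882660 + 864) = 1/(-881796) = -1/881796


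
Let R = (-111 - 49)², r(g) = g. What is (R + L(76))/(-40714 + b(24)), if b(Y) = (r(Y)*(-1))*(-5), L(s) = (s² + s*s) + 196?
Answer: -18674/20297 ≈ -0.92004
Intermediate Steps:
L(s) = 196 + 2*s² (L(s) = (s² + s²) + 196 = 2*s² + 196 = 196 + 2*s²)
R = 25600 (R = (-160)² = 25600)
b(Y) = 5*Y (b(Y) = (Y*(-1))*(-5) = -Y*(-5) = 5*Y)
(R + L(76))/(-40714 + b(24)) = (25600 + (196 + 2*76²))/(-40714 + 5*24) = (25600 + (196 + 2*5776))/(-40714 + 120) = (25600 + (196 + 11552))/(-40594) = (25600 + 11748)*(-1/40594) = 37348*(-1/40594) = -18674/20297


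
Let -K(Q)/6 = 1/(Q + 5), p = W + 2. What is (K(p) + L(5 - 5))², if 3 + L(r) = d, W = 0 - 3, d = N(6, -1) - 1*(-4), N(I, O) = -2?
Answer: 25/4 ≈ 6.2500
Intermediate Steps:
d = 2 (d = -2 - 1*(-4) = -2 + 4 = 2)
W = -3
L(r) = -1 (L(r) = -3 + 2 = -1)
p = -1 (p = -3 + 2 = -1)
K(Q) = -6/(5 + Q) (K(Q) = -6/(Q + 5) = -6/(5 + Q))
(K(p) + L(5 - 5))² = (-6/(5 - 1) - 1)² = (-6/4 - 1)² = (-6*¼ - 1)² = (-3/2 - 1)² = (-5/2)² = 25/4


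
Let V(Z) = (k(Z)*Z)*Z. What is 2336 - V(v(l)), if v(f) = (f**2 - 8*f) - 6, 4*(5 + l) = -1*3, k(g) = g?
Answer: -1587941553/4096 ≈ -3.8768e+5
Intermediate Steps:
l = -23/4 (l = -5 + (-1*3)/4 = -5 + (1/4)*(-3) = -5 - 3/4 = -23/4 ≈ -5.7500)
v(f) = -6 + f**2 - 8*f
V(Z) = Z**3 (V(Z) = (Z*Z)*Z = Z**2*Z = Z**3)
2336 - V(v(l)) = 2336 - (-6 + (-23/4)**2 - 8*(-23/4))**3 = 2336 - (-6 + 529/16 + 46)**3 = 2336 - (1169/16)**3 = 2336 - 1*1597509809/4096 = 2336 - 1597509809/4096 = -1587941553/4096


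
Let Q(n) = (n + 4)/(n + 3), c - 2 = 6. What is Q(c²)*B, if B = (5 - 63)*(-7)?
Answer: 27608/67 ≈ 412.06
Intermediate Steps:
c = 8 (c = 2 + 6 = 8)
Q(n) = (4 + n)/(3 + n)
B = 406 (B = -58*(-7) = 406)
Q(c²)*B = ((4 + 8²)/(3 + 8²))*406 = ((4 + 64)/(3 + 64))*406 = (68/67)*406 = 27608/67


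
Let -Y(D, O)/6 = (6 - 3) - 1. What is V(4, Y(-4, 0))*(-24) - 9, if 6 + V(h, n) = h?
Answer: 39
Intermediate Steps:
Y(D, O) = -12 (Y(D, O) = -6*((6 - 3) - 1) = -6*(3 - 1) = -6*2 = -12)
V(h, n) = -6 + h
V(4, Y(-4, 0))*(-24) - 9 = (-6 + 4)*(-24) - 9 = -2*(-24) - 9 = 48 - 9 = 39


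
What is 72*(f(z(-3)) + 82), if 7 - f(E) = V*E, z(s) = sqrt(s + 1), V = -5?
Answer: 6408 + 360*I*sqrt(2) ≈ 6408.0 + 509.12*I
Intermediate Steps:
z(s) = sqrt(1 + s)
f(E) = 7 + 5*E (f(E) = 7 - (-5)*E = 7 + 5*E)
72*(f(z(-3)) + 82) = 72*((7 + 5*sqrt(1 - 3)) + 82) = 72*((7 + 5*sqrt(-2)) + 82) = 72*((7 + 5*(I*sqrt(2))) + 82) = 72*((7 + 5*I*sqrt(2)) + 82) = 72*(89 + 5*I*sqrt(2)) = 6408 + 360*I*sqrt(2)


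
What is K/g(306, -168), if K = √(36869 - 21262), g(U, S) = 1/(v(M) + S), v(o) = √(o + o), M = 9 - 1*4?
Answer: √15607*(-168 + √10) ≈ -20593.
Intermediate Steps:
M = 5 (M = 9 - 4 = 5)
v(o) = √2*√o (v(o) = √(2*o) = √2*√o)
g(U, S) = 1/(S + √10) (g(U, S) = 1/(√2*√5 + S) = 1/(√10 + S) = 1/(S + √10))
K = √15607 ≈ 124.93
K/g(306, -168) = √15607/(1/(-168 + √10)) = √15607*(-168 + √10)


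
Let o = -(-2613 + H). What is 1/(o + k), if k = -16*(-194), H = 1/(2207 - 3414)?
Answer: 1207/6900420 ≈ 0.00017492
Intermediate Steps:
H = -1/1207 (H = 1/(-1207) = -1/1207 ≈ -0.00082850)
k = 3104
o = 3153892/1207 (o = -(-2613 - 1/1207) = -1*(-3153892/1207) = 3153892/1207 ≈ 2613.0)
1/(o + k) = 1/(3153892/1207 + 3104) = 1/(6900420/1207) = 1207/6900420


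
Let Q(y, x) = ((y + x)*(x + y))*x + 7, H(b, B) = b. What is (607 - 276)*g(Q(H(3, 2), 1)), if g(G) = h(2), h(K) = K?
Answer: 662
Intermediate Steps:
Q(y, x) = 7 + x*(x + y)² (Q(y, x) = ((x + y)*(x + y))*x + 7 = (x + y)²*x + 7 = x*(x + y)² + 7 = 7 + x*(x + y)²)
g(G) = 2
(607 - 276)*g(Q(H(3, 2), 1)) = (607 - 276)*2 = 331*2 = 662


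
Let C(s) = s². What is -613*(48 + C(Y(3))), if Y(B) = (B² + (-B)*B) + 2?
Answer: -31876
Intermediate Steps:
Y(B) = 2 (Y(B) = (B² - B²) + 2 = 0 + 2 = 2)
-613*(48 + C(Y(3))) = -613*(48 + 2²) = -613*(48 + 4) = -613*52 = -31876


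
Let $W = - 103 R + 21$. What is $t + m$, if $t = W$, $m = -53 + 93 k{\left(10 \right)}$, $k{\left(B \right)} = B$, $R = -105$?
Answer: $11713$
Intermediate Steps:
$m = 877$ ($m = -53 + 93 \cdot 10 = -53 + 930 = 877$)
$W = 10836$ ($W = \left(-103\right) \left(-105\right) + 21 = 10815 + 21 = 10836$)
$t = 10836$
$t + m = 10836 + 877 = 11713$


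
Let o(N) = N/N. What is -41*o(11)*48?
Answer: -1968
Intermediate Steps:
o(N) = 1
-41*o(11)*48 = -41*1*48 = -41*48 = -1968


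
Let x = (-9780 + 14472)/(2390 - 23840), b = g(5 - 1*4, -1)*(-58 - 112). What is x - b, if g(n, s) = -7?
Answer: -4255032/3575 ≈ -1190.2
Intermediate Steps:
b = 1190 (b = -7*(-58 - 112) = -7*(-170) = 1190)
x = -782/3575 (x = 4692/(-21450) = 4692*(-1/21450) = -782/3575 ≈ -0.21874)
x - b = -782/3575 - 1*1190 = -782/3575 - 1190 = -4255032/3575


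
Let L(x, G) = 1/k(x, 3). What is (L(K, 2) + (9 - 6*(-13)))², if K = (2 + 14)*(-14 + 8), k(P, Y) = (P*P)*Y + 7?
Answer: 5788768632196/764799025 ≈ 7569.0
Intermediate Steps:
k(P, Y) = 7 + Y*P² (k(P, Y) = P²*Y + 7 = Y*P² + 7 = 7 + Y*P²)
K = -96 (K = 16*(-6) = -96)
L(x, G) = 1/(7 + 3*x²)
(L(K, 2) + (9 - 6*(-13)))² = (1/(7 + 3*(-96)²) + (9 - 6*(-13)))² = (1/(7 + 3*9216) + (9 + 78))² = (1/(7 + 27648) + 87)² = (1/27655 + 87)² = (2405986/27655)² = 5788768632196/764799025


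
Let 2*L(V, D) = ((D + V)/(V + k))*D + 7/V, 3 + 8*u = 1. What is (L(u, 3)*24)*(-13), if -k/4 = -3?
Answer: 200148/47 ≈ 4258.5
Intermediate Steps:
k = 12 (k = -4*(-3) = 12)
u = -¼ (u = -3/8 + (⅛)*1 = -3/8 + ⅛ = -¼ ≈ -0.25000)
L(V, D) = 7/(2*V) + D*(D + V)/(2*(12 + V)) (L(V, D) = (((D + V)/(V + 12))*D + 7/V)/2 = (((D + V)/(12 + V))*D + 7/V)/2 = (D*(D + V)/(12 + V) + 7/V)/2 = (7/V + D*(D + V)/(12 + V))/2 = 7/(2*V) + D*(D + V)/(2*(12 + V)))
(L(u, 3)*24)*(-13) = (((84 + 7*(-¼) + 3*(-¼)² - ¼*3²)/(2*(-¼)*(12 - ¼)))*24)*(-13) = (((½)*(-4)*(84 - 7/4 + 3*(1/16) - ¼*9)/(47/4))*24)*(-13) = (((½)*(-4)*(4/47)*(84 - 7/4 + 3/16 - 9/4))*24)*(-13) = (((½)*(-4)*(4/47)*(1283/16))*24)*(-13) = -1283/94*24*(-13) = -15396/47*(-13) = 200148/47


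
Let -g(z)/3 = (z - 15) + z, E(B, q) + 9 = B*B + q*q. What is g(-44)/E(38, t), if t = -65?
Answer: 309/5660 ≈ 0.054594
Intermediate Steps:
E(B, q) = -9 + B² + q² (E(B, q) = -9 + (B*B + q*q) = -9 + (B² + q²) = -9 + B² + q²)
g(z) = 45 - 6*z (g(z) = -3*((z - 15) + z) = -3*((-15 + z) + z) = -3*(-15 + 2*z) = 45 - 6*z)
g(-44)/E(38, t) = (45 - 6*(-44))/(-9 + 38² + (-65)²) = (45 + 264)/(-9 + 1444 + 4225) = 309/5660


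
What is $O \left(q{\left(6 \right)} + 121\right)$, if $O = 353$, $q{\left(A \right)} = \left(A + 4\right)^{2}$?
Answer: $78013$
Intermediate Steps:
$q{\left(A \right)} = \left(4 + A\right)^{2}$
$O \left(q{\left(6 \right)} + 121\right) = 353 \left(\left(4 + 6\right)^{2} + 121\right) = 353 \left(10^{2} + 121\right) = 353 \left(100 + 121\right) = 353 \cdot 221 = 78013$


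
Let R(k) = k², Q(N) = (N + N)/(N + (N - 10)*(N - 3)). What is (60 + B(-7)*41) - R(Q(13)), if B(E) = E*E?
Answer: 3824905/1849 ≈ 2068.6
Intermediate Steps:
B(E) = E²
Q(N) = 2*N/(N + (-10 + N)*(-3 + N)) (Q(N) = (2*N)/(N + (-10 + N)*(-3 + N)) = 2*N/(N + (-10 + N)*(-3 + N)))
(60 + B(-7)*41) - R(Q(13)) = (60 + (-7)²*41) - (2*13/(30 + 13² - 12*13))² = (60 + 49*41) - (2*13/(30 + 169 - 156))² = (60 + 2009) - (2*13/43)² = 2069 - (2*13*(1/43))² = 2069 - (26/43)² = 2069 - 1*676/1849 = 2069 - 676/1849 = 3824905/1849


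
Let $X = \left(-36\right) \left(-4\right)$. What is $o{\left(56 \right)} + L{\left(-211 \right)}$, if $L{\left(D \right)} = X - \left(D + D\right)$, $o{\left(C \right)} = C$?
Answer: $622$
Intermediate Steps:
$X = 144$
$L{\left(D \right)} = 144 - 2 D$ ($L{\left(D \right)} = 144 - \left(D + D\right) = 144 - 2 D$)
$o{\left(56 \right)} + L{\left(-211 \right)} = 56 + \left(144 - -422\right) = 56 + \left(144 + 422\right) = 56 + 566 = 622$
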